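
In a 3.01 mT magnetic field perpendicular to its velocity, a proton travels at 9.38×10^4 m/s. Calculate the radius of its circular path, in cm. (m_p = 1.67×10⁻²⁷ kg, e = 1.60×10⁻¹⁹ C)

The magnetic force provides the centripetal force: qvB = mv²/r, so r = mv/(qB).
r = (1.67×10^-27 kg)(9.38×10^4 m/s) / [(1×1.60×10^-19 C)(3.01×10^-3 T)] = 0.325 m.

r ≈ 32.5 cm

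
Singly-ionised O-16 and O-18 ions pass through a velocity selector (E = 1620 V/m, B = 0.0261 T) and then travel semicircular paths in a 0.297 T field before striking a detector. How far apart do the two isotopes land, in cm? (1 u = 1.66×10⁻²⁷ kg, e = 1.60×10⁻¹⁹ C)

Δd ≈ 0.867 cm

Both emerge at v = E/B₁ = 6.21×10^4 m/s.
r = mv/(qB₂), so r₁ = 0.03469 m and r₂ = 0.03903 m, giving Δr = 4.34×10^-3 m.
After a semicircle each ion lands a diameter 2r from the entry slit, so the separation is 2Δr = 8.67×10^-3 m.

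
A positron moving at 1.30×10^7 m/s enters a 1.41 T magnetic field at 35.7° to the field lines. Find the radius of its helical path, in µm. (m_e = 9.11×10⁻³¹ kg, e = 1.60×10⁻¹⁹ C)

Only the perpendicular component v⊥ = v sin35.7° = 7.59×10^6 m/s is bent by the field.
r = m v⊥ /(qB) = (9.11×10^-31)(7.59×10^6) / [(1×1.60×10^-19)(1.41)] = 3.06×10^-5 m.

r ≈ 30.6 µm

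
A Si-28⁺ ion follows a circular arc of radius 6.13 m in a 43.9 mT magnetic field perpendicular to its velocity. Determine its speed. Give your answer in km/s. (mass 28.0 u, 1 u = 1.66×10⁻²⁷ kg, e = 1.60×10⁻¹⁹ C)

From qvB = mv²/r, v = qBr/m.
v = (1×1.60×10^-19)(0.0439)(6.13) / (4.65×10^-26) = 9.26×10^5 m/s.

v ≈ 926 km/s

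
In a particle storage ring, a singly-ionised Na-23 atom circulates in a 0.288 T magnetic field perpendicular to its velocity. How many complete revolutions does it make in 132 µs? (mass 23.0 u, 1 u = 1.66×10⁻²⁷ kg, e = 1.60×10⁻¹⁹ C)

T = 2πm/(qB) = 2π(3.818×10^-26) / [(1×1.60×10^-19)(0.288)] = 5.2060×10^-6 s.
N = t/T = 1.32×10^-4 / 5.2060×10^-6 ≈ 25.36, so 25 complete revolutions.

N = 25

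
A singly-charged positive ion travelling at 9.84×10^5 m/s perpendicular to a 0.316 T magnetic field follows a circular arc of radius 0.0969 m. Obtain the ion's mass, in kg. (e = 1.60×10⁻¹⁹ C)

m ≈ 4.98×10^-27 kg

qvB = mv²/r ⇒ m = qBr/v.
m = (1×1.60×10^-19)(0.316)(0.0969) / (9.84×10^5) = 4.98×10^-27 kg.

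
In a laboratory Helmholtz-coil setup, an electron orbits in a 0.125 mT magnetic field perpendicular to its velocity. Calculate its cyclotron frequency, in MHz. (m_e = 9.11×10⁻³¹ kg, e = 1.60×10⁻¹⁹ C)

f ≈ 3.49 MHz

f = qB/(2πm) = (1×1.60×10^-19)(1.25×10^-4) / [2π(9.11×10^-31)] = 3.49×10^6 Hz.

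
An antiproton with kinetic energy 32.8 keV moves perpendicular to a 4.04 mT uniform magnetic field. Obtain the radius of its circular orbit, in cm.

r ≈ 648 cm

Convert the energy: K = 32.8 keV = 5.25×10^-15 J.
v = √(2K/m) = √(2·5.25×10^-15/1.67×10^-27) = 2.51×10^6 m/s.
r = mv/(qB) = (1.67×10^-27)(2.51×10^6) / [(1×1.60×10^-19)(4.04×10^-3)] = 6.48 m.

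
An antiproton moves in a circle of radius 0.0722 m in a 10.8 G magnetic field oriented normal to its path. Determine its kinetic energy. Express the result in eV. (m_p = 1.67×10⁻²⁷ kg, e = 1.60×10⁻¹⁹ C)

K ≈ 0.291 eV

v = qBr/m = (1×1.60×10^-19)(1.08×10^-3)(0.0722) / (1.67×10^-27) = 7470 m/s.
K = ½mv² = 0.5·(1.67×10^-27)·(7470)² = 4.66×10^-20 J = 0.291 eV.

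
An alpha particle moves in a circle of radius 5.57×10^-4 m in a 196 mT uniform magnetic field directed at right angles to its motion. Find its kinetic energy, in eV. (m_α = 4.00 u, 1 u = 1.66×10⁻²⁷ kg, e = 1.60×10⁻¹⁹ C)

v = qBr/m = (2×1.60×10^-19)(0.196)(5.57×10^-4) / (6.64×10^-27) = 5260 m/s.
K = ½mv² = 0.5·(6.64×10^-27)·(5260)² = 9.19×10^-20 J = 0.574 eV.

K ≈ 0.574 eV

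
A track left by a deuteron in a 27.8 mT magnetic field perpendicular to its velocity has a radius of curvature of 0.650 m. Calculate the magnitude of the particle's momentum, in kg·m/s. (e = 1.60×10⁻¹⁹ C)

p ≈ 2.89×10^-21 kg·m/s

Since qvB = mv²/r, the momentum p = mv = qBr.
p = (1×1.60×10^-19)(0.0278)(0.650) = 2.89×10^-21 kg·m/s.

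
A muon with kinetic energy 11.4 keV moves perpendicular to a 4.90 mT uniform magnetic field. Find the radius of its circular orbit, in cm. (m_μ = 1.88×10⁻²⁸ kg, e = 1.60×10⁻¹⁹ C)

r ≈ 106 cm

Convert the energy: K = 11.4 keV = 1.82×10^-15 J.
v = √(2K/m) = √(2·1.82×10^-15/1.88×10^-28) = 4.41×10^6 m/s.
r = mv/(qB) = (1.88×10^-28)(4.41×10^6) / [(1×1.60×10^-19)(4.90×10^-3)] = 1.06 m.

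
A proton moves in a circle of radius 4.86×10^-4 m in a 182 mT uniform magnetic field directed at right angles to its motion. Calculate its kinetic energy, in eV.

K ≈ 0.375 eV

v = qBr/m = (1×1.60×10^-19)(0.182)(4.86×10^-4) / (1.67×10^-27) = 8470 m/s.
K = ½mv² = 0.5·(1.67×10^-27)·(8470)² = 6.00×10^-20 J = 0.375 eV.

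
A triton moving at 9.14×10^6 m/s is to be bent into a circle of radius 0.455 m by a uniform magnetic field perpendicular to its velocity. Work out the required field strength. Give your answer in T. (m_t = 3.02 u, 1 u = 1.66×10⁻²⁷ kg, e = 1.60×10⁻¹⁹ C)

qvB = mv²/r gives B = mv/(qr).
B = (5.01×10^-27)(9.14×10^6) / [(1×1.60×10^-19)(0.455)] = 0.629 T.

B ≈ 0.629 T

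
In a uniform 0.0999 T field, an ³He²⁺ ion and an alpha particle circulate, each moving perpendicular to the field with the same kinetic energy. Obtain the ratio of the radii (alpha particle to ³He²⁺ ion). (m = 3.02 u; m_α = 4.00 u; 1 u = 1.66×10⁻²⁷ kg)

r = √(2mK)/(qB) ⇒ at equal K, r ∝ √m/q.
r_{alpha particle}/r_{³He²⁺ ion} = 1.15.

ratio ≈ 1.15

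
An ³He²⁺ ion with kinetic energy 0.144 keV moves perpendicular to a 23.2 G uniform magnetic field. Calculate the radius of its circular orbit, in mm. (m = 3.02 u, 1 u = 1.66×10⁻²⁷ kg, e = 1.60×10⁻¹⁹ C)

r ≈ 647 mm

Convert the energy: K = 0.144 keV = 2.30×10^-17 J.
v = √(2K/m) = √(2·2.30×10^-17/5.01×10^-27) = 9.59×10^4 m/s.
r = mv/(qB) = (5.01×10^-27)(9.59×10^4) / [(2×1.60×10^-19)(2.32×10^-3)] = 0.647 m.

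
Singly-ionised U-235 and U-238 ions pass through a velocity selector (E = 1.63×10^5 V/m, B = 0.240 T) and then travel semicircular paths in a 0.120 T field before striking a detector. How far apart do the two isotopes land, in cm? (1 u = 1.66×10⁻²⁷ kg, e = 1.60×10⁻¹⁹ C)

Δd ≈ 35.2 cm

Both emerge at v = E/B₁ = 6.79×10^5 m/s.
r = mv/(qB₂), so r₁ = 13.799 m and r₂ = 13.975 m, giving Δr = 0.176 m.
After a semicircle each ion lands a diameter 2r from the entry slit, so the separation is 2Δr = 0.352 m.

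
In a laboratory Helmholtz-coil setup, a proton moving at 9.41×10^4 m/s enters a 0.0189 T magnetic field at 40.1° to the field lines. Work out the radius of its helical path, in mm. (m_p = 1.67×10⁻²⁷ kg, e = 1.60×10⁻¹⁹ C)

Only the perpendicular component v⊥ = v sin40.1° = 6.06×10^4 m/s is bent by the field.
r = m v⊥ /(qB) = (1.67×10^-27)(6.06×10^4) / [(1×1.60×10^-19)(0.0189)] = 0.0335 m.

r ≈ 33.5 mm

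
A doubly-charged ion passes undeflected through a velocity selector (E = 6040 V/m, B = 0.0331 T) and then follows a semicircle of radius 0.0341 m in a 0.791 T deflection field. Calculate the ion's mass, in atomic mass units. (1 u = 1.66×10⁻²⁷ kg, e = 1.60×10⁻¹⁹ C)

m ≈ 28.5 u

v = E/B₁ = 1.82×10^5 m/s.
From r = mv/(qB₂), m = qB₂r/v = (2×1.60×10^-19)(0.791)(0.0341) / (1.82×10^5) = 4.73×10^-26 kg.
In atomic mass units: m = 4.73×10^-26 / 1.66×10^-27 = 28.5 u.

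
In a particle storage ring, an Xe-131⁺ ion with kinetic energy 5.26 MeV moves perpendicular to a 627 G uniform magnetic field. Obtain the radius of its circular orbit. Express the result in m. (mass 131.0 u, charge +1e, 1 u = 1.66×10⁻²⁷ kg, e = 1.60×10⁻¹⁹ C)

r ≈ 60.3 m

Convert the energy: K = 5.26 MeV = 8.42×10^-13 J.
v = √(2K/m) = √(2·8.42×10^-13/2.17×10^-25) = 2.78×10^6 m/s.
r = mv/(qB) = (2.17×10^-25)(2.78×10^6) / [(1×1.60×10^-19)(0.0627)] = 60.3 m.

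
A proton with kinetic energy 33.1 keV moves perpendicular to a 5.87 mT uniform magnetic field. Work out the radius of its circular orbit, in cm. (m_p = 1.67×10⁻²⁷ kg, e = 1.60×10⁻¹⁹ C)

r ≈ 448 cm

Convert the energy: K = 33.1 keV = 5.30×10^-15 J.
v = √(2K/m) = √(2·5.30×10^-15/1.67×10^-27) = 2.52×10^6 m/s.
r = mv/(qB) = (1.67×10^-27)(2.52×10^6) / [(1×1.60×10^-19)(5.87×10^-3)] = 4.48 m.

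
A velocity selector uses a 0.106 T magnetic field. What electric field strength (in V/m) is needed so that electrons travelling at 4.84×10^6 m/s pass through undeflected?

qE = qvB ⇒ E = vB = (4.84×10^6)(0.106) = 5.13×10^5 V/m.

E ≈ 5.13×10^5 V/m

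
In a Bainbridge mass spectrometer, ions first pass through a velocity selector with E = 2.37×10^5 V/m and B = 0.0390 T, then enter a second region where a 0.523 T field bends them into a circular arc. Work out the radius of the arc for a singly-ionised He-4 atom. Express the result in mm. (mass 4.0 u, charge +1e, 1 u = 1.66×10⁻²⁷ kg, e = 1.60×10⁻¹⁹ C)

r ≈ 482 mm

The selector passes v = E/B = 2.37×10^5/0.0390 = 6.08×10^6 m/s.
In the deflection region, r = mv/(qB₂) = (6.64×10^-27)(6.08×10^6) / [(1×1.60×10^-19)(0.523)] = 0.482 m.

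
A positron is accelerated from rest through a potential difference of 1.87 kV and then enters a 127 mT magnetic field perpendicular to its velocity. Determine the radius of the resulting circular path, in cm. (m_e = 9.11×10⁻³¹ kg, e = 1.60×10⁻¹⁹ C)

The kinetic energy gained is K = qV = (1×1.60×10^-19)(1870) = 2.99×10^-16 J.
v = √(2K/m) = 2.56×10^7 m/s.
r = mv/(qB) = (9.11×10^-31)(2.56×10^7) / [(1×1.60×10^-19)(0.127)] = 1.15×10^-3 m.

r ≈ 0.115 cm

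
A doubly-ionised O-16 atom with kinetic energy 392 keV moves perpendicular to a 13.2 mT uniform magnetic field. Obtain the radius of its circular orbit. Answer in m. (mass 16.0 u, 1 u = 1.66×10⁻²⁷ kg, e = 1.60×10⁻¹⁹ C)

r ≈ 13.7 m

Convert the energy: K = 392 keV = 6.27×10^-14 J.
v = √(2K/m) = √(2·6.27×10^-14/2.66×10^-26) = 2.17×10^6 m/s.
r = mv/(qB) = (2.66×10^-26)(2.17×10^6) / [(2×1.60×10^-19)(0.0132)] = 13.7 m.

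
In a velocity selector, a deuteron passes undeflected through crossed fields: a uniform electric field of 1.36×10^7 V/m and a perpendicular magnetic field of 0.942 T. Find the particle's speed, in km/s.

For zero net force, qE = qvB, so v = E/B.
v = (1.36×10^7) / (0.942) = 1.44×10^7 m/s.

v ≈ 14400 km/s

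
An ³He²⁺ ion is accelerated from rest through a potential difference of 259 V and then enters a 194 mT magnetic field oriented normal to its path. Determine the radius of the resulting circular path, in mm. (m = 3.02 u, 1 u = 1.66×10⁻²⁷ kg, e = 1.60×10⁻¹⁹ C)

r ≈ 14.7 mm

The kinetic energy gained is K = qV = (2×1.60×10^-19)(259) = 8.29×10^-17 J.
v = √(2K/m) = 1.82×10^5 m/s.
r = mv/(qB) = (5.01×10^-27)(1.82×10^5) / [(2×1.60×10^-19)(0.194)] = 0.0147 m.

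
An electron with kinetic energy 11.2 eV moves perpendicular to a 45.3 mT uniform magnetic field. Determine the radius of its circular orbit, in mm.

r ≈ 0.249 mm

Convert the energy: K = 11.2 eV = 1.79×10^-18 J.
v = √(2K/m) = √(2·1.79×10^-18/9.11×10^-31) = 1.98×10^6 m/s.
r = mv/(qB) = (9.11×10^-31)(1.98×10^6) / [(1×1.60×10^-19)(0.0453)] = 2.49×10^-4 m.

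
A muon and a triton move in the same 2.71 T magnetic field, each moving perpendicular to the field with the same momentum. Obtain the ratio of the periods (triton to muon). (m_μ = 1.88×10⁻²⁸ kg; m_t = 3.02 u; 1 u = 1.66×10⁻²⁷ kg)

ratio ≈ 26.7

T = 2πm/(qB) is independent of speed, so T₂/T₁ = (m₂/q₂)/(m₁/q₁).
T_{triton}/T_{muon} = (5.01×10^-27/1e) / (1.88×10^-28/1e) = 26.7.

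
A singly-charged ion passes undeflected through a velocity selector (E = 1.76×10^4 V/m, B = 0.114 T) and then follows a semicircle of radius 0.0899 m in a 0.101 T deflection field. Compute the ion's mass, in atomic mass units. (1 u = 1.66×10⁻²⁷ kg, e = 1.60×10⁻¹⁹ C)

v = E/B₁ = 1.54×10^5 m/s.
From r = mv/(qB₂), m = qB₂r/v = (1×1.60×10^-19)(0.101)(0.0899) / (1.54×10^5) = 9.41×10^-27 kg.
In atomic mass units: m = 9.41×10^-27 / 1.66×10^-27 = 5.67 u.

m ≈ 5.67 u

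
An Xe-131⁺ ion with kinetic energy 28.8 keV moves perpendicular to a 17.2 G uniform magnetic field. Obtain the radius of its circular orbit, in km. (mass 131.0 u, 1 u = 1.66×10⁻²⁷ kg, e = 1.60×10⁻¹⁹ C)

Convert the energy: K = 28.8 keV = 4.61×10^-15 J.
v = √(2K/m) = √(2·4.61×10^-15/2.17×10^-25) = 2.06×10^5 m/s.
r = mv/(qB) = (2.17×10^-25)(2.06×10^5) / [(1×1.60×10^-19)(1.72×10^-3)] = 163 m.

r ≈ 0.163 km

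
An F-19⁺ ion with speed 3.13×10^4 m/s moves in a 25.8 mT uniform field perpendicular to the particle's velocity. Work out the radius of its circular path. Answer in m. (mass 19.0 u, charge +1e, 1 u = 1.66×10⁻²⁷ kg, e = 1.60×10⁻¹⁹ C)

The magnetic force provides the centripetal force: qvB = mv²/r, so r = mv/(qB).
r = (3.15×10^-26 kg)(3.13×10^4 m/s) / [(1×1.60×10^-19 C)(0.0258 T)] = 0.239 m.

r ≈ 0.239 m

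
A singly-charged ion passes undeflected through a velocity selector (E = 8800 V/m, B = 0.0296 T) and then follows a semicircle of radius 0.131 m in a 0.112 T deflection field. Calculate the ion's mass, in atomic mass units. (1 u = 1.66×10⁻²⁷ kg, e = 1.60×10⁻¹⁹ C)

v = E/B₁ = 2.97×10^5 m/s.
From r = mv/(qB₂), m = qB₂r/v = (1×1.60×10^-19)(0.112)(0.131) / (2.97×10^5) = 7.90×10^-27 kg.
In atomic mass units: m = 7.90×10^-27 / 1.66×10^-27 = 4.76 u.

m ≈ 4.76 u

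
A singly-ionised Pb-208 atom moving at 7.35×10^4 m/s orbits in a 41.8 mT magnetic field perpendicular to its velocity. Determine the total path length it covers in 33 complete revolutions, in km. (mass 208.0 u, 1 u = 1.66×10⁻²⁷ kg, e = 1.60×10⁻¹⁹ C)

r = mv/(qB) = 3.79 m, so one revolution covers 2πr = 23.8 m.
In 33 revolutions: L = 33·2πr = 787 m.

L ≈ 0.787 km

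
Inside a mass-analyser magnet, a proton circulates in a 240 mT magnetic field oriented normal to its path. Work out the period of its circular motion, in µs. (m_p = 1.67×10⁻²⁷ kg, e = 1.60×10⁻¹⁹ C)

The cyclotron period is independent of speed: T = 2πm/(qB).
T = 2π(1.67×10^-27) / [(1×1.60×10^-19)(0.240)] = 2.73×10^-7 s.

T ≈ 0.273 µs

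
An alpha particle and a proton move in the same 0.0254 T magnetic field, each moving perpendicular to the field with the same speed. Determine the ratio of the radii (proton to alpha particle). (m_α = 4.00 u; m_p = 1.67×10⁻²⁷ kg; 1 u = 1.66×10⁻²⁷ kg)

r = mv/(qB) ⇒ at equal v, r ∝ m/q.
r_{proton}/r_{alpha particle} = 0.503.

ratio ≈ 0.503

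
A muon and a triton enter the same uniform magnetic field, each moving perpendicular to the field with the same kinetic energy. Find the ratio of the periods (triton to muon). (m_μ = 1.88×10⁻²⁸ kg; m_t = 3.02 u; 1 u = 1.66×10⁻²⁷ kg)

T = 2πm/(qB) is independent of speed, so T₂/T₁ = (m₂/q₂)/(m₁/q₁).
T_{triton}/T_{muon} = (5.01×10^-27/1e) / (1.88×10^-28/1e) = 26.7.

ratio ≈ 26.7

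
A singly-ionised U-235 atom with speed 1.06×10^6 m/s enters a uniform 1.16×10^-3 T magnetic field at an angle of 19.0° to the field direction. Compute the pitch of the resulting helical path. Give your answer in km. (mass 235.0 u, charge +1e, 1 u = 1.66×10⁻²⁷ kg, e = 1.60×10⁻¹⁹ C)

pitch ≈ 13.2 km

The velocity component along B is v∥ = v cos19.0° = 1.00×10^6 m/s.
The cyclotron period T = 2πm/(qB) = 0.0132 s is set by m, q, B alone.
Pitch = v∥·T = (1.00×10^6)(0.0132) = 1.32×10^4 m.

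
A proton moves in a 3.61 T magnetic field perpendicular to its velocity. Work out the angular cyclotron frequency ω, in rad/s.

ω ≈ 3.46×10^8 rad/s

ω = qB/m = (1×1.60×10^-19)(3.61) / (1.67×10^-27) = 3.46×10^8 rad/s.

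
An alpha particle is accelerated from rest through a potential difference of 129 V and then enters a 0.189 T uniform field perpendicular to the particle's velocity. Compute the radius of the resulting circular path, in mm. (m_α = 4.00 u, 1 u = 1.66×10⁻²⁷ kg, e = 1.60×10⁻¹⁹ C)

r ≈ 12.2 mm

The kinetic energy gained is K = qV = (2×1.60×10^-19)(129) = 4.13×10^-17 J.
v = √(2K/m) = 1.12×10^5 m/s.
r = mv/(qB) = (6.64×10^-27)(1.12×10^5) / [(2×1.60×10^-19)(0.189)] = 0.0122 m.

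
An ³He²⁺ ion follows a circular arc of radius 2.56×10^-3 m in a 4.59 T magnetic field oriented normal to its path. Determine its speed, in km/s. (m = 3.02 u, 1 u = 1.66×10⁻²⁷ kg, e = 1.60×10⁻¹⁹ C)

From qvB = mv²/r, v = qBr/m.
v = (2×1.60×10^-19)(4.59)(2.56×10^-3) / (5.01×10^-27) = 7.50×10^5 m/s.

v ≈ 750 km/s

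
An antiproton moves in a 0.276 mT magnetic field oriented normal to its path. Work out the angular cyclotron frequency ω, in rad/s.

ω ≈ 2.64×10^4 rad/s

ω = qB/m = (1×1.60×10^-19)(2.76×10^-4) / (1.67×10^-27) = 2.64×10^4 rad/s.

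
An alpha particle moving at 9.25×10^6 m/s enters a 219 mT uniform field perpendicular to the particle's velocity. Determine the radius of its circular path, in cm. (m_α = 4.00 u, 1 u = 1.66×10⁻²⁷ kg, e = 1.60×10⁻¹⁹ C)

r ≈ 87.6 cm

The magnetic force provides the centripetal force: qvB = mv²/r, so r = mv/(qB).
r = (6.64×10^-27 kg)(9.25×10^6 m/s) / [(2×1.60×10^-19 C)(0.219 T)] = 0.876 m.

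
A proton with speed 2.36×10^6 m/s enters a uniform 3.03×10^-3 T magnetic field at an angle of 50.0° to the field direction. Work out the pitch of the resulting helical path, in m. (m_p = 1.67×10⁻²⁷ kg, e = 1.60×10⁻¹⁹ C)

The velocity component along B is v∥ = v cos50.0° = 1.52×10^6 m/s.
The cyclotron period T = 2πm/(qB) = 2.16×10^-5 s is set by m, q, B alone.
Pitch = v∥·T = (1.52×10^6)(2.16×10^-5) = 32.8 m.

pitch ≈ 32.8 m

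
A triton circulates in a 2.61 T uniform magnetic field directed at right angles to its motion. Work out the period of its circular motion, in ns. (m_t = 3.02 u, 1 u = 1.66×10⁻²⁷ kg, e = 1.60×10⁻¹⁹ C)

The cyclotron period is independent of speed: T = 2πm/(qB).
T = 2π(5.01×10^-27) / [(1×1.60×10^-19)(2.61)] = 7.54×10^-8 s.

T ≈ 75.4 ns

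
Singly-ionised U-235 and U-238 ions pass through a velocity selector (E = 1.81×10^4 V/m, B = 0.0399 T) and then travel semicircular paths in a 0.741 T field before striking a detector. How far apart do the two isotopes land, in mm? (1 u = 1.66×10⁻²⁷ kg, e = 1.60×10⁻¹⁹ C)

Δd ≈ 38.1 mm

Both emerge at v = E/B₁ = 4.54×10^5 m/s.
r = mv/(qB₂), so r₁ = 1.4926 m and r₂ = 1.5117 m, giving Δr = 0.0191 m.
After a semicircle each ion lands a diameter 2r from the entry slit, so the separation is 2Δr = 0.0381 m.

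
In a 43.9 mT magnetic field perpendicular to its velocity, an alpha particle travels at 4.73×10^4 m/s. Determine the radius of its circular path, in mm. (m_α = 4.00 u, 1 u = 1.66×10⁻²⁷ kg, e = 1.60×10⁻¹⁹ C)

r ≈ 22.4 mm

The magnetic force provides the centripetal force: qvB = mv²/r, so r = mv/(qB).
r = (6.64×10^-27 kg)(4.73×10^4 m/s) / [(2×1.60×10^-19 C)(0.0439 T)] = 0.0224 m.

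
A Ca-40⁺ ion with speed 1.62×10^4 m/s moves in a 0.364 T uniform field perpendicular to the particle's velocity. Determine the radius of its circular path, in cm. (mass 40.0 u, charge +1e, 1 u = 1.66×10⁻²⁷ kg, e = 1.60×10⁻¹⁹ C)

r ≈ 1.85 cm

The magnetic force provides the centripetal force: qvB = mv²/r, so r = mv/(qB).
r = (6.64×10^-26 kg)(1.62×10^4 m/s) / [(1×1.60×10^-19 C)(0.364 T)] = 0.0185 m.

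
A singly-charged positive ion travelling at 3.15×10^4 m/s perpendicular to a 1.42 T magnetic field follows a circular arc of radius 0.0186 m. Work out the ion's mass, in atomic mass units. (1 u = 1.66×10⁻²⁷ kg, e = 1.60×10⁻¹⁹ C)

m ≈ 80.8 u

qvB = mv²/r ⇒ m = qBr/v.
m = (1×1.60×10^-19)(1.42)(0.0186) / (3.15×10^4) = 1.34×10^-25 kg = 80.8 u.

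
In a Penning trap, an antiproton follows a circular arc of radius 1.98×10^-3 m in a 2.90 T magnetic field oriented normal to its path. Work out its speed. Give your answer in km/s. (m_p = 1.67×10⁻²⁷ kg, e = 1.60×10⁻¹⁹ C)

From qvB = mv²/r, v = qBr/m.
v = (1×1.60×10^-19)(2.90)(1.98×10^-3) / (1.67×10^-27) = 5.50×10^5 m/s.

v ≈ 550 km/s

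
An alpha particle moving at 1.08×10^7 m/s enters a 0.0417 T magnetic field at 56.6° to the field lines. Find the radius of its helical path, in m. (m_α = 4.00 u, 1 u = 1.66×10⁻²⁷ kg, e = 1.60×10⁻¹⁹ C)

Only the perpendicular component v⊥ = v sin56.6° = 9.02×10^6 m/s is bent by the field.
r = m v⊥ /(qB) = (6.64×10^-27)(9.02×10^6) / [(2×1.60×10^-19)(0.0417)] = 4.49 m.

r ≈ 4.49 m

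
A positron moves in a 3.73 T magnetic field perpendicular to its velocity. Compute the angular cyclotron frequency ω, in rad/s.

ω = qB/m = (1×1.60×10^-19)(3.73) / (9.11×10^-31) = 6.55×10^11 rad/s.

ω ≈ 6.55×10^11 rad/s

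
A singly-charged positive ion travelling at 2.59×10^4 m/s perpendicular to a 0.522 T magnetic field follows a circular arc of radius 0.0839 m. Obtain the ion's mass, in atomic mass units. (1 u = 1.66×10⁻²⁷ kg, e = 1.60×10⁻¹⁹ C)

m ≈ 163 u

qvB = mv²/r ⇒ m = qBr/v.
m = (1×1.60×10^-19)(0.522)(0.0839) / (2.59×10^4) = 2.71×10^-25 kg = 163 u.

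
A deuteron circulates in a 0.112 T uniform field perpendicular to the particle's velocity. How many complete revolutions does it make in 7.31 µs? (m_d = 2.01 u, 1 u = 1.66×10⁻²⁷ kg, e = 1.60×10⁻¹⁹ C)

N = 6

T = 2πm/(qB) = 2π(3.3366×10^-27) / [(1×1.60×10^-19)(0.112)] = 1.1699×10^-6 s.
N = t/T = 7.31×10^-6 / 1.1699×10^-6 ≈ 6.25, so 6 complete revolutions.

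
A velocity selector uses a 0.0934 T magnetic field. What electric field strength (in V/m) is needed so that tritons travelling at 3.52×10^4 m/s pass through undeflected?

qE = qvB ⇒ E = vB = (3.52×10^4)(0.0934) = 3290 V/m.

E ≈ 3290 V/m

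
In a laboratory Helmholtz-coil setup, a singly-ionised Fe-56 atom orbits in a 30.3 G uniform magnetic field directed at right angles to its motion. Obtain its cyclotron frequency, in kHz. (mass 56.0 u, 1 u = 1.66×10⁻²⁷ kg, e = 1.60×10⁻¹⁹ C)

f ≈ 0.830 kHz

f = qB/(2πm) = (1×1.60×10^-19)(3.03×10^-3) / [2π(9.30×10^-26)] = 830 Hz.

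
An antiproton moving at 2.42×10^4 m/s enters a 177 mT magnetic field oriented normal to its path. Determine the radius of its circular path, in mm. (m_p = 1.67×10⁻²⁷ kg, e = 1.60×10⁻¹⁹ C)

The magnetic force provides the centripetal force: qvB = mv²/r, so r = mv/(qB).
r = (1.67×10^-27 kg)(2.42×10^4 m/s) / [(1×1.60×10^-19 C)(0.177 T)] = 1.43×10^-3 m.

r ≈ 1.43 mm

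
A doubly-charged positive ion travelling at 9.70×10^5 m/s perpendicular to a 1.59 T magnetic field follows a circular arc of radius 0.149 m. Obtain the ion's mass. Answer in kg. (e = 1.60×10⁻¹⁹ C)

m ≈ 7.82×10^-26 kg

qvB = mv²/r ⇒ m = qBr/v.
m = (2×1.60×10^-19)(1.59)(0.149) / (9.70×10^5) = 7.82×10^-26 kg.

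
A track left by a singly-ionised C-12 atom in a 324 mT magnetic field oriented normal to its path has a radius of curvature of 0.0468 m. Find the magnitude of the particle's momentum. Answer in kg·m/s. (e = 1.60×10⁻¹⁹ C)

Since qvB = mv²/r, the momentum p = mv = qBr.
p = (1×1.60×10^-19)(0.324)(0.0468) = 2.43×10^-21 kg·m/s.

p ≈ 2.43×10^-21 kg·m/s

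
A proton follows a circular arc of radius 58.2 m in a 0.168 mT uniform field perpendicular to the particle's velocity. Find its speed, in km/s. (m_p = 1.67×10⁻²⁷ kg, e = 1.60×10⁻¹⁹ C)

v ≈ 937 km/s

From qvB = mv²/r, v = qBr/m.
v = (1×1.60×10^-19)(1.68×10^-4)(58.2) / (1.67×10^-27) = 9.37×10^5 m/s.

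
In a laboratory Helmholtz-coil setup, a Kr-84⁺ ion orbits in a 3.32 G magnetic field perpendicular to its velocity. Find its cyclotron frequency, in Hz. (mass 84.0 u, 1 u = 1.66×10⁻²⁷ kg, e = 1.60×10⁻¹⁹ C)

f = qB/(2πm) = (1×1.60×10^-19)(3.32×10^-4) / [2π(1.39×10^-25)] = 60.6 Hz.

f ≈ 60.6 Hz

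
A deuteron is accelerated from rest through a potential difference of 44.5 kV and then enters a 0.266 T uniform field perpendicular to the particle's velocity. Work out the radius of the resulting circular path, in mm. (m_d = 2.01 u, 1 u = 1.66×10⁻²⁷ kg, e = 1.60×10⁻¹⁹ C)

The kinetic energy gained is K = qV = (1×1.60×10^-19)(4.45×10^4) = 7.12×10^-15 J.
v = √(2K/m) = 2.07×10^6 m/s.
r = mv/(qB) = (3.34×10^-27)(2.07×10^6) / [(1×1.60×10^-19)(0.266)] = 0.162 m.

r ≈ 162 mm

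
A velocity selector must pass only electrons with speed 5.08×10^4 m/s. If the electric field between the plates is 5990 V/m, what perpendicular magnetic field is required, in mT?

qE = qvB ⇒ B = E/v = (5990) / (5.08×10^4) = 0.118 T.

B ≈ 118 mT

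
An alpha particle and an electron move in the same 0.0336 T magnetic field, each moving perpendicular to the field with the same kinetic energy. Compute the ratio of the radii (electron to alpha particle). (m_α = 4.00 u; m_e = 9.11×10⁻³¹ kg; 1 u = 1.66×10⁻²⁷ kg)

r = √(2mK)/(qB) ⇒ at equal K, r ∝ √m/q.
r_{electron}/r_{alpha particle} = 0.0234.

ratio ≈ 0.0234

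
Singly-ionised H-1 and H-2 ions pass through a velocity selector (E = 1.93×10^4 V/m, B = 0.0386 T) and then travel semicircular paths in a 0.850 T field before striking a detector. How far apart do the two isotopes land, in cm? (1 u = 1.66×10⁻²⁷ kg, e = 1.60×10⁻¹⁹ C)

Both emerge at v = E/B₁ = 5.00×10^5 m/s.
r = mv/(qB₂), so r₁ = 6.103×10^-3 m and r₂ = 0.01221 m, giving Δr = 6.10×10^-3 m.
After a semicircle each ion lands a diameter 2r from the entry slit, so the separation is 2Δr = 0.0122 m.

Δd ≈ 1.22 cm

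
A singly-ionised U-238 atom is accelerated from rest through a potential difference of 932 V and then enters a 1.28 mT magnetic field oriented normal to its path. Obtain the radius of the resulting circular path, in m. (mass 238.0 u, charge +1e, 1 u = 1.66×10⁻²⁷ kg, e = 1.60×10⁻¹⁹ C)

The kinetic energy gained is K = qV = (1×1.60×10^-19)(932) = 1.49×10^-16 J.
v = √(2K/m) = 2.75×10^4 m/s.
r = mv/(qB) = (3.95×10^-25)(2.75×10^4) / [(1×1.60×10^-19)(1.28×10^-3)] = 53.0 m.

r ≈ 53.0 m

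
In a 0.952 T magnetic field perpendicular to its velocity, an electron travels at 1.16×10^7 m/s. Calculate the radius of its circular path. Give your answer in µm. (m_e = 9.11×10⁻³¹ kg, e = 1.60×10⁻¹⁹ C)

The magnetic force provides the centripetal force: qvB = mv²/r, so r = mv/(qB).
r = (9.11×10^-31 kg)(1.16×10^7 m/s) / [(1×1.60×10^-19 C)(0.952 T)] = 6.94×10^-5 m.

r ≈ 69.4 µm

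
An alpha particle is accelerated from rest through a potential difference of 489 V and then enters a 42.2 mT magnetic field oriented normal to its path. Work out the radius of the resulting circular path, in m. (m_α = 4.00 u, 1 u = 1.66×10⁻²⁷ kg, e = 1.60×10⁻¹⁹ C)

r ≈ 0.107 m

The kinetic energy gained is K = qV = (2×1.60×10^-19)(489) = 1.56×10^-16 J.
v = √(2K/m) = 2.17×10^5 m/s.
r = mv/(qB) = (6.64×10^-27)(2.17×10^5) / [(2×1.60×10^-19)(0.0422)] = 0.107 m.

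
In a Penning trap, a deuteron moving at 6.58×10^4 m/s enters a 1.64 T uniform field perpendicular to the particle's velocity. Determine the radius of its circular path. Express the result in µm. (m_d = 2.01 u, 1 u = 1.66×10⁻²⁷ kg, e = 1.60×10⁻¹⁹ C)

The magnetic force provides the centripetal force: qvB = mv²/r, so r = mv/(qB).
r = (3.34×10^-27 kg)(6.58×10^4 m/s) / [(1×1.60×10^-19 C)(1.64 T)] = 8.37×10^-4 m.

r ≈ 837 µm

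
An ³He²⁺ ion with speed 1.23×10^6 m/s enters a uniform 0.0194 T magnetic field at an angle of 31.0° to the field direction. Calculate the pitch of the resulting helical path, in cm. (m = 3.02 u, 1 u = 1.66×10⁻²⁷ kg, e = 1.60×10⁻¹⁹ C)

The velocity component along B is v∥ = v cos31.0° = 1.05×10^6 m/s.
The cyclotron period T = 2πm/(qB) = 5.07×10^-6 s is set by m, q, B alone.
Pitch = v∥·T = (1.05×10^6)(5.07×10^-6) = 5.35 m.

pitch ≈ 535 cm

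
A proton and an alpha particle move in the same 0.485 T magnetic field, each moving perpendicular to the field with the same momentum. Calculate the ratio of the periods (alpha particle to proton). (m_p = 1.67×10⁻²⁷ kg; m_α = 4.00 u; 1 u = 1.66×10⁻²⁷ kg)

T = 2πm/(qB) is independent of speed, so T₂/T₁ = (m₂/q₂)/(m₁/q₁).
T_{alpha particle}/T_{proton} = (6.64×10^-27/2e) / (1.67×10^-27/1e) = 1.99.

ratio ≈ 1.99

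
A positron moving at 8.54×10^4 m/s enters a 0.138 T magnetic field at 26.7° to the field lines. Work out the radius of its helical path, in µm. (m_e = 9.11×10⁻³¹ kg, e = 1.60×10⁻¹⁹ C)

Only the perpendicular component v⊥ = v sin26.7° = 3.84×10^4 m/s is bent by the field.
r = m v⊥ /(qB) = (9.11×10^-31)(3.84×10^4) / [(1×1.60×10^-19)(0.138)] = 1.58×10^-6 m.

r ≈ 1.58 µm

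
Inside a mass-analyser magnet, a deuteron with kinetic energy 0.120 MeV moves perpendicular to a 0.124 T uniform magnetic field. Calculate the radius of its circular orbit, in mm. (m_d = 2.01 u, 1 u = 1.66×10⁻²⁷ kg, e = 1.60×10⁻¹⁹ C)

r ≈ 571 mm

Convert the energy: K = 0.120 MeV = 1.92×10^-14 J.
v = √(2K/m) = √(2·1.92×10^-14/3.34×10^-27) = 3.39×10^6 m/s.
r = mv/(qB) = (3.34×10^-27)(3.39×10^6) / [(1×1.60×10^-19)(0.124)] = 0.571 m.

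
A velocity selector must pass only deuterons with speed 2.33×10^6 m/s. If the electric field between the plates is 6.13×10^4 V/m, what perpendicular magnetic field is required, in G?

qE = qvB ⇒ B = E/v = (6.13×10^4) / (2.33×10^6) = 0.0263 T.

B ≈ 263 G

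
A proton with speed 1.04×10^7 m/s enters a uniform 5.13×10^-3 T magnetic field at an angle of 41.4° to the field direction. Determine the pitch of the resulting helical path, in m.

The velocity component along B is v∥ = v cos41.4° = 7.80×10^6 m/s.
The cyclotron period T = 2πm/(qB) = 1.28×10^-5 s is set by m, q, B alone.
Pitch = v∥·T = (7.80×10^6)(1.28×10^-5) = 99.7 m.

pitch ≈ 99.7 m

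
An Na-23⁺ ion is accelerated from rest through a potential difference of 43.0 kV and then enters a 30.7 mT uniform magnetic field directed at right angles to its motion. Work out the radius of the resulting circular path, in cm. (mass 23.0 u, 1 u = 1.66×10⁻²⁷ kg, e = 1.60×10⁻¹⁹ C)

The kinetic energy gained is K = qV = (1×1.60×10^-19)(4.30×10^4) = 6.88×10^-15 J.
v = √(2K/m) = 6.00×10^5 m/s.
r = mv/(qB) = (3.82×10^-26)(6.00×10^5) / [(1×1.60×10^-19)(0.0307)] = 4.67 m.

r ≈ 467 cm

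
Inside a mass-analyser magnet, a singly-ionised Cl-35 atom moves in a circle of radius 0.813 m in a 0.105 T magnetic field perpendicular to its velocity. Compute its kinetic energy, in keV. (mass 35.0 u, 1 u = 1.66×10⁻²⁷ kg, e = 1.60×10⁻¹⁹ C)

v = qBr/m = (1×1.60×10^-19)(0.105)(0.813) / (5.81×10^-26) = 2.35×10^5 m/s.
K = ½mv² = 0.5·(5.81×10^-26)·(2.35×10^5)² = 1.61×10^-15 J = 10.0 keV.

K ≈ 10.0 keV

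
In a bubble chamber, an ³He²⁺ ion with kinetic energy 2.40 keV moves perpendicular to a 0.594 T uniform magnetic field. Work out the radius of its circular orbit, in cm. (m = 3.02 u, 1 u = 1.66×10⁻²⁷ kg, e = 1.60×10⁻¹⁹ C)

Convert the energy: K = 2.40 keV = 3.84×10^-16 J.
v = √(2K/m) = √(2·3.84×10^-16/5.01×10^-27) = 3.91×10^5 m/s.
r = mv/(qB) = (5.01×10^-27)(3.91×10^5) / [(2×1.60×10^-19)(0.594)] = 0.0103 m.

r ≈ 1.03 cm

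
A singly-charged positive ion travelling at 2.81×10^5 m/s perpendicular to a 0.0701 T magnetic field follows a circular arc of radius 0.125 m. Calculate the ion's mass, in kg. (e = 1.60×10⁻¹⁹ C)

m ≈ 4.99×10^-27 kg

qvB = mv²/r ⇒ m = qBr/v.
m = (1×1.60×10^-19)(0.0701)(0.125) / (2.81×10^5) = 4.99×10^-27 kg.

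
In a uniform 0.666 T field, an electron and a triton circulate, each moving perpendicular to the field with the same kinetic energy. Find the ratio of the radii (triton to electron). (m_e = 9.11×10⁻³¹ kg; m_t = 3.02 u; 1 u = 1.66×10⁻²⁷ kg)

ratio ≈ 74.2

r = √(2mK)/(qB) ⇒ at equal K, r ∝ √m/q.
r_{triton}/r_{electron} = 74.2.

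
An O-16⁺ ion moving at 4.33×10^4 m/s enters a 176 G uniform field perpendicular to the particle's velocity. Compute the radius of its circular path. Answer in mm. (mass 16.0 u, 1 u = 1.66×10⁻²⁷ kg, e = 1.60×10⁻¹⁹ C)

The magnetic force provides the centripetal force: qvB = mv²/r, so r = mv/(qB).
r = (2.66×10^-26 kg)(4.33×10^4 m/s) / [(1×1.60×10^-19 C)(0.0176 T)] = 0.408 m.

r ≈ 408 mm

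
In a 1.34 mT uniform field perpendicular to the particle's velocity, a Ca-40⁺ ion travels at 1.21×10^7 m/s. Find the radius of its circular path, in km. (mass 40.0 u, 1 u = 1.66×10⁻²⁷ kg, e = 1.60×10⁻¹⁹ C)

The magnetic force provides the centripetal force: qvB = mv²/r, so r = mv/(qB).
r = (6.64×10^-26 kg)(1.21×10^7 m/s) / [(1×1.60×10^-19 C)(1.34×10^-3 T)] = 3750 m.

r ≈ 3.75 km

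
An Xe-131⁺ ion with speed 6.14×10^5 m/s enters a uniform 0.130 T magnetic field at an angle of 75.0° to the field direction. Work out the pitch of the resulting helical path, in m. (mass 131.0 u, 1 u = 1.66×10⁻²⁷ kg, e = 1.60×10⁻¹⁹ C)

The velocity component along B is v∥ = v cos75.0° = 1.59×10^5 m/s.
The cyclotron period T = 2πm/(qB) = 6.57×10^-5 s is set by m, q, B alone.
Pitch = v∥·T = (1.59×10^5)(6.57×10^-5) = 10.4 m.

pitch ≈ 10.4 m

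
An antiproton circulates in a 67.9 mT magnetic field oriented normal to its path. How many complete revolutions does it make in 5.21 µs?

T = 2πm/(qB) = 2π(1.67×10^-27) / [(1×1.60×10^-19)(0.0679)] = 9.6584×10^-7 s.
N = t/T = 5.21×10^-6 / 9.6584×10^-7 ≈ 5.39, so 5 complete revolutions.

N = 5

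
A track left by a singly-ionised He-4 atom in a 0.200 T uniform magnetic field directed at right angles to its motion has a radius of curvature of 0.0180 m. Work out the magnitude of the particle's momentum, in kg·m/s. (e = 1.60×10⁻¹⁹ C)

Since qvB = mv²/r, the momentum p = mv = qBr.
p = (1×1.60×10^-19)(0.200)(0.0180) = 5.76×10^-22 kg·m/s.

p ≈ 5.76×10^-22 kg·m/s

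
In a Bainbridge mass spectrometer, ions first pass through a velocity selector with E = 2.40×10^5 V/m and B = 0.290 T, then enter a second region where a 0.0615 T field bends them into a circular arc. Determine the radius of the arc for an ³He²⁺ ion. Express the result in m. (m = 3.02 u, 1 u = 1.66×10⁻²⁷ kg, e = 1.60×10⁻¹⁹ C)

The selector passes v = E/B = 2.40×10^5/0.290 = 8.28×10^5 m/s.
In the deflection region, r = mv/(qB₂) = (5.01×10^-27)(8.28×10^5) / [(2×1.60×10^-19)(0.0615)] = 0.211 m.

r ≈ 0.211 m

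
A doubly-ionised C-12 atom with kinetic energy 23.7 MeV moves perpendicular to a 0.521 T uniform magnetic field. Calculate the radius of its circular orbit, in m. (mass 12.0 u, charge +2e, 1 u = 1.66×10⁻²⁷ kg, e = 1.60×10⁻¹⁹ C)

r ≈ 2.33 m

Convert the energy: K = 23.7 MeV = 3.79×10^-12 J.
v = √(2K/m) = √(2·3.79×10^-12/1.99×10^-26) = 1.95×10^7 m/s.
r = mv/(qB) = (1.99×10^-26)(1.95×10^7) / [(2×1.60×10^-19)(0.521)] = 2.33 m.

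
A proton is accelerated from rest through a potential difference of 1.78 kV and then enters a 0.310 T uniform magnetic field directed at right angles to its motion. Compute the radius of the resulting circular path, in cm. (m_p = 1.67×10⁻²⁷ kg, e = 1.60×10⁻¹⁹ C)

r ≈ 1.97 cm

The kinetic energy gained is K = qV = (1×1.60×10^-19)(1780) = 2.85×10^-16 J.
v = √(2K/m) = 5.84×10^5 m/s.
r = mv/(qB) = (1.67×10^-27)(5.84×10^5) / [(1×1.60×10^-19)(0.310)] = 0.0197 m.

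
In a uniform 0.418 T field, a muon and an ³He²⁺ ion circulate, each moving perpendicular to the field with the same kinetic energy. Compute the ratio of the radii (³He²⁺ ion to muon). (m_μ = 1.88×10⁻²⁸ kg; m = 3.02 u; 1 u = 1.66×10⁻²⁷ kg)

r = √(2mK)/(qB) ⇒ at equal K, r ∝ √m/q.
r_{³He²⁺ ion}/r_{muon} = 2.58.

ratio ≈ 2.58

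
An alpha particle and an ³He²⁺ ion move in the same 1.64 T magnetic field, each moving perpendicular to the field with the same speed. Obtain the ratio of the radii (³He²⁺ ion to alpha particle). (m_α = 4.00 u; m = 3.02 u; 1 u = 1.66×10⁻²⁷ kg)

ratio ≈ 0.755

r = mv/(qB) ⇒ at equal v, r ∝ m/q.
r_{³He²⁺ ion}/r_{alpha particle} = 0.755.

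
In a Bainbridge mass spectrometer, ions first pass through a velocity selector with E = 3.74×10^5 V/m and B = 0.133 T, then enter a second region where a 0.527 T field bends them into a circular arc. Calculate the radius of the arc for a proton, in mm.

r ≈ 55.7 mm

The selector passes v = E/B = 3.74×10^5/0.133 = 2.81×10^6 m/s.
In the deflection region, r = mv/(qB₂) = (1.67×10^-27)(2.81×10^6) / [(1×1.60×10^-19)(0.527)] = 0.0557 m.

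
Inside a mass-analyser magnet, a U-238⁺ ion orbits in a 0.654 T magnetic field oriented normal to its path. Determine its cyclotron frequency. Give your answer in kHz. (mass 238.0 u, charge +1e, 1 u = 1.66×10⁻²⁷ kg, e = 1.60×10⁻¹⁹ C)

f = qB/(2πm) = (1×1.60×10^-19)(0.654) / [2π(3.95×10^-25)] = 4.22×10^4 Hz.

f ≈ 42.2 kHz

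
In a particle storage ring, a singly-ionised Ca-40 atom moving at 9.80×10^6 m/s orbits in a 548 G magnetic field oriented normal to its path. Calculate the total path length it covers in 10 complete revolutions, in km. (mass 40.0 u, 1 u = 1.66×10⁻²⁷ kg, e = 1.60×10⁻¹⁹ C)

r = mv/(qB) = 74.2 m, so one revolution covers 2πr = 466 m.
In 10 revolutions: L = 10·2πr = 4660 m.

L ≈ 4.66 km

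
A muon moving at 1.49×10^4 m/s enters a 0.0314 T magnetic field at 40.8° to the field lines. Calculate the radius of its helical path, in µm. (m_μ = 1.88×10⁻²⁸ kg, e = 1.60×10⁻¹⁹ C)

Only the perpendicular component v⊥ = v sin40.8° = 9740 m/s is bent by the field.
r = m v⊥ /(qB) = (1.88×10^-28)(9740) / [(1×1.60×10^-19)(0.0314)] = 3.64×10^-4 m.

r ≈ 364 µm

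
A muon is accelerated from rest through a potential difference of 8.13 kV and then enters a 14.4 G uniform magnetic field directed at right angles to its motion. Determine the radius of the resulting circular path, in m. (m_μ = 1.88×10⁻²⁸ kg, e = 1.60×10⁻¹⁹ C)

r ≈ 3.04 m

The kinetic energy gained is K = qV = (1×1.60×10^-19)(8130) = 1.30×10^-15 J.
v = √(2K/m) = 3.72×10^6 m/s.
r = mv/(qB) = (1.88×10^-28)(3.72×10^6) / [(1×1.60×10^-19)(1.44×10^-3)] = 3.04 m.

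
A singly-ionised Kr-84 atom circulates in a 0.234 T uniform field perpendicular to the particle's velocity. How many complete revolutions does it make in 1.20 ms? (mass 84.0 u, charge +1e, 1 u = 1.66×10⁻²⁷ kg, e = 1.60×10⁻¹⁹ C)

T = 2πm/(qB) = 2π(1.3944×10^-25) / [(1×1.60×10^-19)(0.234)] = 2.3401×10^-5 s.
N = t/T = 1.20×10^-3 / 2.3401×10^-5 ≈ 51.28, so 51 complete revolutions.

N = 51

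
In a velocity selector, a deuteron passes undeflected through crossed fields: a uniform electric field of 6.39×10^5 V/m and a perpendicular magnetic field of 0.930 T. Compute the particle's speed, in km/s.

v ≈ 687 km/s

For zero net force, qE = qvB, so v = E/B.
v = (6.39×10^5) / (0.930) = 6.87×10^5 m/s.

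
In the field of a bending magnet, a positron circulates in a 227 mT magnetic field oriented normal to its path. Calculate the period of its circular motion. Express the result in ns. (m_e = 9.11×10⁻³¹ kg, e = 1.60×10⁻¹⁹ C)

The cyclotron period is independent of speed: T = 2πm/(qB).
T = 2π(9.11×10^-31) / [(1×1.60×10^-19)(0.227)] = 1.58×10^-10 s.

T ≈ 0.158 ns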